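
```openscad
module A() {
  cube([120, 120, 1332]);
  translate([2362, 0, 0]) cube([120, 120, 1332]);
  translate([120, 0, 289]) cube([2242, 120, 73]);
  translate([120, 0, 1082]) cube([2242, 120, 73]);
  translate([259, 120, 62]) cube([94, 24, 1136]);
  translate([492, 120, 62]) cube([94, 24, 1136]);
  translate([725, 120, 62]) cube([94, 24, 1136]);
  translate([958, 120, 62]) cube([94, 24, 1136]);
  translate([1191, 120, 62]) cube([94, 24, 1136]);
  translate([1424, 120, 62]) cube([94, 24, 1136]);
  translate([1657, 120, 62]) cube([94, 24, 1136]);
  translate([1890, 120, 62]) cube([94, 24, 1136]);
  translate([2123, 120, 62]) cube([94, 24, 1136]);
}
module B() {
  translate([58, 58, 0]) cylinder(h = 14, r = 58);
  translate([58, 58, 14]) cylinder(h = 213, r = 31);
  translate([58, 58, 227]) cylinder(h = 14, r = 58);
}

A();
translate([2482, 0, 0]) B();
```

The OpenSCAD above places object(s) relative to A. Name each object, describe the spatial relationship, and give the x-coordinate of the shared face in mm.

A is a fence section. B is a spool. The spool is against the fence section's +x side, with their −y faces flush. The x-coordinate of the shared face is 2482 mm.

The fence section's +x face and the spool's −x face are both at x = 2482 mm.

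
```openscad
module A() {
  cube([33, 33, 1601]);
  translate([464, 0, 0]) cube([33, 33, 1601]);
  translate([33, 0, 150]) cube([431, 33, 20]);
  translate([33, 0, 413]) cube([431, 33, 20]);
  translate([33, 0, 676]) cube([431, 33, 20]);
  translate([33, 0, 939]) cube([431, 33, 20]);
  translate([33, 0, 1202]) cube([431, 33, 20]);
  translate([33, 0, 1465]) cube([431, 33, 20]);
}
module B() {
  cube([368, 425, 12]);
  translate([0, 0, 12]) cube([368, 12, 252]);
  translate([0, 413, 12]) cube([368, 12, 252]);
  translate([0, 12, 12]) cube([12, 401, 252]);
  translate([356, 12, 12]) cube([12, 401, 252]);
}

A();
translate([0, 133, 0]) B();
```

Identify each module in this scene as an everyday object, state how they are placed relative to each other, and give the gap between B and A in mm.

A is a ladder. B is an open box. The open box is on the floor beside the ladder on its +y side. The gap between the open box and the ladder is 100 mm.

The open box's nearest face is 100 mm from the ladder's +y face.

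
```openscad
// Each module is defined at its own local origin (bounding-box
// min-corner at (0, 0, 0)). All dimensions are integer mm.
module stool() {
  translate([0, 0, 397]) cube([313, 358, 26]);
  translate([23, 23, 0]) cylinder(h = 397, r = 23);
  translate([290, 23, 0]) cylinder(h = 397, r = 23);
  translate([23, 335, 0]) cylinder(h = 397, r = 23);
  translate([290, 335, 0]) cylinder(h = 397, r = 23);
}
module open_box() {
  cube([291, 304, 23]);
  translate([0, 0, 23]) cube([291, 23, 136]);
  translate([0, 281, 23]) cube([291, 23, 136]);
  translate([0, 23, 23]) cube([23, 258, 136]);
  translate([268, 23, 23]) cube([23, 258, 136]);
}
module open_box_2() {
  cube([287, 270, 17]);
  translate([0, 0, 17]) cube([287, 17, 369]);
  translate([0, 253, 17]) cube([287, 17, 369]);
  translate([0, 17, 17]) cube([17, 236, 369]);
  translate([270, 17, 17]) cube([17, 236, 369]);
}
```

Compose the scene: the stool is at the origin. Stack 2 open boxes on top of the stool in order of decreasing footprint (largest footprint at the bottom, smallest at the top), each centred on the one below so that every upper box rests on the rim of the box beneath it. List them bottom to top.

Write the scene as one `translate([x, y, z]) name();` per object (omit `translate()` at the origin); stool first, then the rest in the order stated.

stool();
translate([11, 27, 423]) open_box();
translate([13, 44, 582]) open_box_2();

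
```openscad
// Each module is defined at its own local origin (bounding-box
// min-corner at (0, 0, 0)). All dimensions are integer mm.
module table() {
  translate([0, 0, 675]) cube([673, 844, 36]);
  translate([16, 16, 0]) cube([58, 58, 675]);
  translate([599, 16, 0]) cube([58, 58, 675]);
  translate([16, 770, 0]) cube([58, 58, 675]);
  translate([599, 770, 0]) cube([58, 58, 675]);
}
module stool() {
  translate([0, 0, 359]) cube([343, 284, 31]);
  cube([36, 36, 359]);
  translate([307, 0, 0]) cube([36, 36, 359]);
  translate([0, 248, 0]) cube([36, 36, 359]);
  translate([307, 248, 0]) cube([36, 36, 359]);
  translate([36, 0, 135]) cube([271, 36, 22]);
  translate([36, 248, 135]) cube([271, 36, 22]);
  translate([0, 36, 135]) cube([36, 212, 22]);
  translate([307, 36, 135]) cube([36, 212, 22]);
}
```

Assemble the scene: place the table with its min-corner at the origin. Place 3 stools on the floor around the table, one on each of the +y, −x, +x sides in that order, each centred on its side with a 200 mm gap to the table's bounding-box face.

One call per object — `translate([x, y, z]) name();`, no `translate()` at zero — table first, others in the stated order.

table();
translate([165, 1044, 0]) stool();
translate([-543, 280, 0]) stool();
translate([873, 280, 0]) stool();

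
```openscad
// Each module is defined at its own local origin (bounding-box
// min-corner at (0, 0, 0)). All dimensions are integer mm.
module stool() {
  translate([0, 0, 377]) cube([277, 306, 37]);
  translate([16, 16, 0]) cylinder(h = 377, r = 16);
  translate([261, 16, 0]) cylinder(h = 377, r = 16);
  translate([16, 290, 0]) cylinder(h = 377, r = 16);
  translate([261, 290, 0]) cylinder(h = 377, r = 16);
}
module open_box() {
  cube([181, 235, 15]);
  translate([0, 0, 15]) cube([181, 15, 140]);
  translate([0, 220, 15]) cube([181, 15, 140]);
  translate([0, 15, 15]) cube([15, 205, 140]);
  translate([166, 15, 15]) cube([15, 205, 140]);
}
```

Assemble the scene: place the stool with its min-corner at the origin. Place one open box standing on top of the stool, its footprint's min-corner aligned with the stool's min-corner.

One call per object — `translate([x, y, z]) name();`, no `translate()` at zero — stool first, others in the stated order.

stool();
translate([0, 0, 414]) open_box();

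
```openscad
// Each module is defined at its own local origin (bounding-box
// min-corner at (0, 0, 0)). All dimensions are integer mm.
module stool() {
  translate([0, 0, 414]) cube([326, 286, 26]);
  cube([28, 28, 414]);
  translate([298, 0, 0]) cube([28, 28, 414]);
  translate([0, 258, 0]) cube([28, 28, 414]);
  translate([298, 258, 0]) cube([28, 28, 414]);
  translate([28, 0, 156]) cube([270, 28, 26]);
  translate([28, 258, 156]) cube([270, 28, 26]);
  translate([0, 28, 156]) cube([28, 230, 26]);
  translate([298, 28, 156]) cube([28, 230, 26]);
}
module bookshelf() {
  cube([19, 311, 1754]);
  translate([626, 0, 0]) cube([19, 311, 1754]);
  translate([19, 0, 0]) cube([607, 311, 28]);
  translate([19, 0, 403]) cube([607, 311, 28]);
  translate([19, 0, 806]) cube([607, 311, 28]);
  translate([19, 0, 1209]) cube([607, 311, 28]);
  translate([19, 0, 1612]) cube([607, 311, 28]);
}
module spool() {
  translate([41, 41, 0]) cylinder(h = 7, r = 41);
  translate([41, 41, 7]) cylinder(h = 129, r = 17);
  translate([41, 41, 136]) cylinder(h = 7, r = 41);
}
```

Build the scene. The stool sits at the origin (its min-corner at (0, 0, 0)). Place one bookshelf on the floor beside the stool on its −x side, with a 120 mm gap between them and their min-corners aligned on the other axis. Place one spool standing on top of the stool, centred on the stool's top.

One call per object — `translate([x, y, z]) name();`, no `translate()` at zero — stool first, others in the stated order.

stool();
translate([-765, 0, 0]) bookshelf();
translate([122, 102, 440]) spool();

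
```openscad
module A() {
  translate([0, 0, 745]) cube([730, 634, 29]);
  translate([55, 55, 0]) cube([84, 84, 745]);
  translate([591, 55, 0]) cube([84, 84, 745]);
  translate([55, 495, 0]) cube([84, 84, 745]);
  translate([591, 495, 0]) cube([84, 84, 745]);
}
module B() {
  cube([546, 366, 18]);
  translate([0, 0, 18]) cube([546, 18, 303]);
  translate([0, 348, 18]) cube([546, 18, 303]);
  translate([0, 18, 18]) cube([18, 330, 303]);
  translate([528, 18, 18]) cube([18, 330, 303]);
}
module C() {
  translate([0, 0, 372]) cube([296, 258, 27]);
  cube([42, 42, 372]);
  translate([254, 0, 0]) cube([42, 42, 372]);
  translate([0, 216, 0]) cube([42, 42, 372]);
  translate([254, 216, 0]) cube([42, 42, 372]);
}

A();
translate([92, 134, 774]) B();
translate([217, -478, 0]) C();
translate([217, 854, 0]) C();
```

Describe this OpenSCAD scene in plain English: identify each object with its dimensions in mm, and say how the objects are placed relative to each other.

A is a table: top 730 mm (x) × 634 mm (y), 29 mm thick, upper face at z = 774 mm, on four 84×84 mm square legs, each inset 55 mm from the nearest pair of top edges, running from z = 0 to the bottom of the top.

B is an open storage box with external size 546×366×321 mm and wall thickness 18 mm (the base is also 18 mm thick). The base covers the whole footprint; the four walls stand on the base, with the y-facing walls full-width and the x-facing walls fitting between their inner faces.

C is a four-legged stool. The seat is a 296×258×27 mm slab whose top surface is at z = 399 mm; four square legs, each 42×42 mm in cross-section, run from the floor (z = 0) to the underside of the seat, each flush with a corner of the seat.

The open box is on top of the table, centred. Two stools sit around the table at the −y, +y sides.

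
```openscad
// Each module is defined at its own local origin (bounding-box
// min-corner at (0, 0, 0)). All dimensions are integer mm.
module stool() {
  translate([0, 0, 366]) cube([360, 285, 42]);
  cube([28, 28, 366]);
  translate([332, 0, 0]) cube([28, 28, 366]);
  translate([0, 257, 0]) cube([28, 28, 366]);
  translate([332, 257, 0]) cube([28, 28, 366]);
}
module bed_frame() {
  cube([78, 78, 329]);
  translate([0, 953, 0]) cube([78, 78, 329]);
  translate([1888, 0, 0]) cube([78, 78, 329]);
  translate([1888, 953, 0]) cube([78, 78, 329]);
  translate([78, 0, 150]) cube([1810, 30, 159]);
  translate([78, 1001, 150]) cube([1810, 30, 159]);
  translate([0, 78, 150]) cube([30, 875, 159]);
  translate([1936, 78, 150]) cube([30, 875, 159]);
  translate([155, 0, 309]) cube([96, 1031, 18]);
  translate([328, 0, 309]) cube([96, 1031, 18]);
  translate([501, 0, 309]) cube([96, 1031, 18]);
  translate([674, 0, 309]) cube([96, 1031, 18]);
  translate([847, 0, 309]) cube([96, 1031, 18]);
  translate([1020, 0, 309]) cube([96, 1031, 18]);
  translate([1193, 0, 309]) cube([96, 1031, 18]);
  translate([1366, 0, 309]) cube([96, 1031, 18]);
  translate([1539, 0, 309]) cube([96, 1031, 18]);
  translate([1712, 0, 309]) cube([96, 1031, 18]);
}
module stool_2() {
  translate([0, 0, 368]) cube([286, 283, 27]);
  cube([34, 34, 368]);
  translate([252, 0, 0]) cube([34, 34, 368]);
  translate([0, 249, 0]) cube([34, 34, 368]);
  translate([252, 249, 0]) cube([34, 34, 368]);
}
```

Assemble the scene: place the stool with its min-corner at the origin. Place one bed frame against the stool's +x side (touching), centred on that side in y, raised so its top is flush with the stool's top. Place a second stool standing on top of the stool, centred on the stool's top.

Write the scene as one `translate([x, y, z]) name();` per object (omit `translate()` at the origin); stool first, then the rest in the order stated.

stool();
translate([360, -373, 79]) bed_frame();
translate([37, 1, 408]) stool_2();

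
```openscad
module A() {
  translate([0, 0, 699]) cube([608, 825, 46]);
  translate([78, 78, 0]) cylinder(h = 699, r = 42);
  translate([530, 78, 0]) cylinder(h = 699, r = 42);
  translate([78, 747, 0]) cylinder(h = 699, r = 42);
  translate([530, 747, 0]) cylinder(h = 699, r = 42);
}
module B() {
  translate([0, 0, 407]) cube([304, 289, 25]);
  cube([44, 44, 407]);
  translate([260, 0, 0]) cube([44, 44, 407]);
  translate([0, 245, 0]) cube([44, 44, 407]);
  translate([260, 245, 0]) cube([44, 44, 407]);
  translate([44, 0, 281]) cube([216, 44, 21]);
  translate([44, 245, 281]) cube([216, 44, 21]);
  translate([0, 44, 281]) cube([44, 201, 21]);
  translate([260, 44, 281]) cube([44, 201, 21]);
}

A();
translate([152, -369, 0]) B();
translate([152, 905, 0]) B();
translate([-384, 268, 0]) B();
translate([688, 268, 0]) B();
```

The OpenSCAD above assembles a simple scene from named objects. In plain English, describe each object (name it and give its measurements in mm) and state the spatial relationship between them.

A is a table with a 608×825 mm rectangular top, 46 mm thick, top surface at z = 745 mm, supported by four round legs of 84 mm diameter, each leg's bounding box inset 36 mm from the nearest pair of top edges, running from the floor.

B is a four-legged stool. The seat is 304×289 mm, 25 mm thick, top at z = 432 mm. It stands on four square legs, each 44×44 mm in cross-section, from z = 0 to the seat underside, each flush with a corner of the seat. Four stretchers, 44 mm wide and 21 mm tall, connect adjacent legs with their undersides at z = 281 mm, each running between the inner faces of the legs it joins and aligned with the legs' outer faces on the other axis.

Four stools sit around the table at the −y, +y, −x, +x sides.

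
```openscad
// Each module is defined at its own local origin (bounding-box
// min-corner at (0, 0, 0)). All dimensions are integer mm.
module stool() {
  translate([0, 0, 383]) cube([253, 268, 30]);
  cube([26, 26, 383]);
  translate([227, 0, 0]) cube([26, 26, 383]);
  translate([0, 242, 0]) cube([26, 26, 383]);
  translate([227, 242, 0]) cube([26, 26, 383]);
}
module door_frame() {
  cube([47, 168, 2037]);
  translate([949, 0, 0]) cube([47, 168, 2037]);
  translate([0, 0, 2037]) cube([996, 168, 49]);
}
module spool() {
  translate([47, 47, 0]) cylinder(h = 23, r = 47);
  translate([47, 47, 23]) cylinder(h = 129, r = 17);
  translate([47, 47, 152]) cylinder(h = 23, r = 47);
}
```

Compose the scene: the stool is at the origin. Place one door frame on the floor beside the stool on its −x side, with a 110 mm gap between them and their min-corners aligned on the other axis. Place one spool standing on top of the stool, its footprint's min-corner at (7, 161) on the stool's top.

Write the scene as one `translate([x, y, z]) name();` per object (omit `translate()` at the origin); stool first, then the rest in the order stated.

stool();
translate([-1106, 0, 0]) door_frame();
translate([7, 161, 413]) spool();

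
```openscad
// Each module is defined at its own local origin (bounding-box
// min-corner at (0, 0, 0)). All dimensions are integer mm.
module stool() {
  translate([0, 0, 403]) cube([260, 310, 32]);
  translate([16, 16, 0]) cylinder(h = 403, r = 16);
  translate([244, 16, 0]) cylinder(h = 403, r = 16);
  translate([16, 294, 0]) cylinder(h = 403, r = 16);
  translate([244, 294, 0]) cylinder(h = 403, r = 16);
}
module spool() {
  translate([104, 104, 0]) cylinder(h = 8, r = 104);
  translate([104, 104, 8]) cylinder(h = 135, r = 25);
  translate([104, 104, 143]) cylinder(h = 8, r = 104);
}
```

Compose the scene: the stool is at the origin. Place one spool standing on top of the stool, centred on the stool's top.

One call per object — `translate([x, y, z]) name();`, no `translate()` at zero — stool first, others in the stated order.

stool();
translate([26, 51, 435]) spool();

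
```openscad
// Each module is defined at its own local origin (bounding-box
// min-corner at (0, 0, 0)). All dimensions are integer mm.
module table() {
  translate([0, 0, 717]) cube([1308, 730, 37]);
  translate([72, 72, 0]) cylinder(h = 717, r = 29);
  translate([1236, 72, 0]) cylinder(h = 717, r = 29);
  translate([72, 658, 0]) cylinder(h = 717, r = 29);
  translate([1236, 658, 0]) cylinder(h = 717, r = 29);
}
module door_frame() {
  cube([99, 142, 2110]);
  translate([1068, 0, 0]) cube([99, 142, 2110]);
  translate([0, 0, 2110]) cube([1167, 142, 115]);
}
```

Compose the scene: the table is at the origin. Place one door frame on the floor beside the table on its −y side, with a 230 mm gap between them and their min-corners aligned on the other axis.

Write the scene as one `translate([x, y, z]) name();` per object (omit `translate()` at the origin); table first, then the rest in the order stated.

table();
translate([0, -372, 0]) door_frame();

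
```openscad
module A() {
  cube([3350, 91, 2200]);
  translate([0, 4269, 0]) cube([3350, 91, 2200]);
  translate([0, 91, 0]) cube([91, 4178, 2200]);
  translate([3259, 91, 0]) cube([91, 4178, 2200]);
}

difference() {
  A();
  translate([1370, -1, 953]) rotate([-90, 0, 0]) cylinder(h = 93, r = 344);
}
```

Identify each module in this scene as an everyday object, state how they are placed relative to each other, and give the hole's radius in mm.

A is a house frame. The house frame has a circular hole through its front wall. The hole's radius is 344 mm.

The subtracted cylinder has r = 344 mm.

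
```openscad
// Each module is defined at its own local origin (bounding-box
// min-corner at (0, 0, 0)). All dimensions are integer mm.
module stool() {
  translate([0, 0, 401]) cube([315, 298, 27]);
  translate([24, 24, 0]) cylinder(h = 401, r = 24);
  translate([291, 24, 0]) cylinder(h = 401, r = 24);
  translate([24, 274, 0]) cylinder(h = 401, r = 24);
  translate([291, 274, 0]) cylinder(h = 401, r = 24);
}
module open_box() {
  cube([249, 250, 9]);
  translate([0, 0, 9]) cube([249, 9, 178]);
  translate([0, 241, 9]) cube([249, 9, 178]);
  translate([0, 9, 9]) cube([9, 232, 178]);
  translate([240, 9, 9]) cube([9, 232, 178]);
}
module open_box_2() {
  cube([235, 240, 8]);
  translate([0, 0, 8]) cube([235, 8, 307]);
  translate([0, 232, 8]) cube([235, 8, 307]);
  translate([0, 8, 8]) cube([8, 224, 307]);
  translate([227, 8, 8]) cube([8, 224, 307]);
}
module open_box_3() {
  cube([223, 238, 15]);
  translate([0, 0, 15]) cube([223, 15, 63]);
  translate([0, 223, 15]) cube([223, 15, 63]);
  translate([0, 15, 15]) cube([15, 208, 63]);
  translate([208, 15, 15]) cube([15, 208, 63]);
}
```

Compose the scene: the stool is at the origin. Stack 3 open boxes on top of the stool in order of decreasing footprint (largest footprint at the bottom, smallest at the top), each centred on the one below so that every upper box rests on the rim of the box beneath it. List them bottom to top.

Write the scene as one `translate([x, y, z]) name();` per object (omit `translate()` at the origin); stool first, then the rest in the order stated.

stool();
translate([33, 24, 428]) open_box();
translate([40, 29, 615]) open_box_2();
translate([46, 30, 930]) open_box_3();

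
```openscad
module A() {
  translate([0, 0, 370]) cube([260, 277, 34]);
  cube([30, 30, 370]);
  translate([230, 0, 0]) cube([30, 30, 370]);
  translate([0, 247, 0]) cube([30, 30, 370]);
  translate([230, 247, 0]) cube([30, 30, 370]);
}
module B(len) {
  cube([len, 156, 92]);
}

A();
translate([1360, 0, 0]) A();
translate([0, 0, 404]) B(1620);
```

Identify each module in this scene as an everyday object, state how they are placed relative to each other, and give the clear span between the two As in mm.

Second stool starts at x = 1360; first ends at x = 260; clear span = 1360 − 260 = 1100 mm.

A is a stool. B is a beam. A beam spans the tops of two stools. The clear span between the two stools is 1100 mm.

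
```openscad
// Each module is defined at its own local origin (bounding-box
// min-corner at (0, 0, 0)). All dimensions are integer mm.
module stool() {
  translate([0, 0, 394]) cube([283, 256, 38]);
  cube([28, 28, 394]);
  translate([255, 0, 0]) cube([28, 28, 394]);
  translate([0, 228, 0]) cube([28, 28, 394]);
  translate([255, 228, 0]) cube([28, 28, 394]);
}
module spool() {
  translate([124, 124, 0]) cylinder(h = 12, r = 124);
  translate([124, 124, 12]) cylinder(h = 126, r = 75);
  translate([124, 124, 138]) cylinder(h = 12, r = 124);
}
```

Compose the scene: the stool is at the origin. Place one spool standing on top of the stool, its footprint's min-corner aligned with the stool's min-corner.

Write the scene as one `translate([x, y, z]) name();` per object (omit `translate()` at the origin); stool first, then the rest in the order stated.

stool();
translate([0, 0, 432]) spool();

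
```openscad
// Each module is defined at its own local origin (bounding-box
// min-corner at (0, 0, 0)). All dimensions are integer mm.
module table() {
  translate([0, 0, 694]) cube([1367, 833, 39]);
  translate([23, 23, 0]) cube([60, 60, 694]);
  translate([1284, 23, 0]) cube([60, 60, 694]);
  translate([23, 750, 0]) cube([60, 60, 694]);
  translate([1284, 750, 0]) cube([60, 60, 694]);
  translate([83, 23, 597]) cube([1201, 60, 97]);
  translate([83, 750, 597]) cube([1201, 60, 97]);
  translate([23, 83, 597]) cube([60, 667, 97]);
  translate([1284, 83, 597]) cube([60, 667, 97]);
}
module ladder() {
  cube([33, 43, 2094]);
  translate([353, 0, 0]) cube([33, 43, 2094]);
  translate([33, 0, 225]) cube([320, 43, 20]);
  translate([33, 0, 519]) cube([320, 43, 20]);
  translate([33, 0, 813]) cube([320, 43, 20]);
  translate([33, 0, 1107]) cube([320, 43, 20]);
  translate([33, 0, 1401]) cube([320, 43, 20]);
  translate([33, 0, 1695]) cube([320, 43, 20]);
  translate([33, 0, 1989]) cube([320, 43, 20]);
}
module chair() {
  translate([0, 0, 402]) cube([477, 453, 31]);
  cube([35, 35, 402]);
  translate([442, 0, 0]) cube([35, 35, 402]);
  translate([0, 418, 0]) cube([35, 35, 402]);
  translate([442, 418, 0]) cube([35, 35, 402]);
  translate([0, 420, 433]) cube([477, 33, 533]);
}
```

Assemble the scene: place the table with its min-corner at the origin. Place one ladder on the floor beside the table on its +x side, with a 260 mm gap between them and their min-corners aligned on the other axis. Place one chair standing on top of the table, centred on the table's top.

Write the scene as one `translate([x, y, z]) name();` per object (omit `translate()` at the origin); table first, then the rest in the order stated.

table();
translate([1627, 0, 0]) ladder();
translate([445, 190, 733]) chair();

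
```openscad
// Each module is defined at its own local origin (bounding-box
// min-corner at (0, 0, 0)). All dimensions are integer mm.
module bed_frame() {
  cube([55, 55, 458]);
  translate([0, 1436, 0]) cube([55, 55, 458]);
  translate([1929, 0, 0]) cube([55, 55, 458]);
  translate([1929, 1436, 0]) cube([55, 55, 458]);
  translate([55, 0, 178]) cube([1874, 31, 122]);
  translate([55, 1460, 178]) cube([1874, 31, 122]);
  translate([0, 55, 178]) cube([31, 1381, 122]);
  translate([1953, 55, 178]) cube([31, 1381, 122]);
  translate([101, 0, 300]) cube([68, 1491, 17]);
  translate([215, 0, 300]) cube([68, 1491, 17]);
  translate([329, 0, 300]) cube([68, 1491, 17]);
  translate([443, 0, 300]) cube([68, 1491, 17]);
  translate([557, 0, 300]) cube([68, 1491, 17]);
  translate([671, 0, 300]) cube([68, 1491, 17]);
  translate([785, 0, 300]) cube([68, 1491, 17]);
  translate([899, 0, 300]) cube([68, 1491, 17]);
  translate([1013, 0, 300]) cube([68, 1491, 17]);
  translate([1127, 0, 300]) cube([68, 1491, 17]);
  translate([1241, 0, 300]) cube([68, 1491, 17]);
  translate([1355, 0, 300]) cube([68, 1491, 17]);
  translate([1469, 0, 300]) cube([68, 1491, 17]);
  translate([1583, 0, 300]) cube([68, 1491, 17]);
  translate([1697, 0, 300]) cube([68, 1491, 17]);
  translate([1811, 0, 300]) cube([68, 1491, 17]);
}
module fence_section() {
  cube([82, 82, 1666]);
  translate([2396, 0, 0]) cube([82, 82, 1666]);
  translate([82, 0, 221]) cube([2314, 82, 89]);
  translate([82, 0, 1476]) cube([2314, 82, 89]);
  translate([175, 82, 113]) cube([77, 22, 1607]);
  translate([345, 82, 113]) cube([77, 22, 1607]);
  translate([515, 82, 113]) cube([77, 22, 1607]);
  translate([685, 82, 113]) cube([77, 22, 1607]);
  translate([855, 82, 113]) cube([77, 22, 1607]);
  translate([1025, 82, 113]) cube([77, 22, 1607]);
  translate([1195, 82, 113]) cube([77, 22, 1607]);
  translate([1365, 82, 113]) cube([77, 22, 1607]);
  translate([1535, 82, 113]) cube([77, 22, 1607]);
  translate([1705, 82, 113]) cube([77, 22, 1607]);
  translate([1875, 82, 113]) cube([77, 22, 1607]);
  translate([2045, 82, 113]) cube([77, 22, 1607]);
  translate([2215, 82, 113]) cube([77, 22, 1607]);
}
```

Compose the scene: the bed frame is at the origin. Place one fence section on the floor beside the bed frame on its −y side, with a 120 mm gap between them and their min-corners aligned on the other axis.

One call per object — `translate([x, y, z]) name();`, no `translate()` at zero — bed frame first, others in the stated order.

bed_frame();
translate([0, -224, 0]) fence_section();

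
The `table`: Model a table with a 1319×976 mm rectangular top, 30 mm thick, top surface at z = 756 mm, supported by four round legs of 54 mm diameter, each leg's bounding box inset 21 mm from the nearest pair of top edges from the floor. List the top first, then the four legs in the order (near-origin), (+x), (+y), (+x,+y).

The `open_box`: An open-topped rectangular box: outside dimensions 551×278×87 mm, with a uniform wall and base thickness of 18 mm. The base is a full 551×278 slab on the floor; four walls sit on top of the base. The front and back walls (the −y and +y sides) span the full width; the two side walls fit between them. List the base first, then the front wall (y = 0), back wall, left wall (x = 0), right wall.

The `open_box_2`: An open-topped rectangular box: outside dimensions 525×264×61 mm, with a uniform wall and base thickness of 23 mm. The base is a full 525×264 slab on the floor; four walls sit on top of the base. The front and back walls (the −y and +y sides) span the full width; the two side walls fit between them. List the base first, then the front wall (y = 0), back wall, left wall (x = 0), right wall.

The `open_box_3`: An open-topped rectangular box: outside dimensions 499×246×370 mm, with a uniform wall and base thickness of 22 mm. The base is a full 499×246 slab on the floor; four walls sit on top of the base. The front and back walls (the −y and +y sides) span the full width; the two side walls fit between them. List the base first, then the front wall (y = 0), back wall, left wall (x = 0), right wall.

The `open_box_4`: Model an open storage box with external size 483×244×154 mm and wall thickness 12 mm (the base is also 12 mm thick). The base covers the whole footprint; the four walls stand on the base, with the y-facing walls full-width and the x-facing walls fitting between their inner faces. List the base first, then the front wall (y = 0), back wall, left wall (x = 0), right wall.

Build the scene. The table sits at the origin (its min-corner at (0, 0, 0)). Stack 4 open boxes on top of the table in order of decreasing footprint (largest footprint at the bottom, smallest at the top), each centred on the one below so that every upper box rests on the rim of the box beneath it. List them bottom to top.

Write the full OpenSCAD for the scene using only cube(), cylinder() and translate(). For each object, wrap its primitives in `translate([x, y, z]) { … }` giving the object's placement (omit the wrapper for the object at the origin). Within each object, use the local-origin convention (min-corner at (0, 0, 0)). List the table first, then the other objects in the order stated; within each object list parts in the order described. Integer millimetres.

translate([0, 0, 726]) cube([1319, 976, 30]);
translate([48, 48, 0]) cylinder(h = 726, r = 27);
translate([1271, 48, 0]) cylinder(h = 726, r = 27);
translate([48, 928, 0]) cylinder(h = 726, r = 27);
translate([1271, 928, 0]) cylinder(h = 726, r = 27);
translate([384, 349, 756]) {
  cube([551, 278, 18]);
  translate([0, 0, 18]) cube([551, 18, 69]);
  translate([0, 260, 18]) cube([551, 18, 69]);
  translate([0, 18, 18]) cube([18, 242, 69]);
  translate([533, 18, 18]) cube([18, 242, 69]);
}
translate([397, 356, 843]) {
  cube([525, 264, 23]);
  translate([0, 0, 23]) cube([525, 23, 38]);
  translate([0, 241, 23]) cube([525, 23, 38]);
  translate([0, 23, 23]) cube([23, 218, 38]);
  translate([502, 23, 23]) cube([23, 218, 38]);
}
translate([410, 365, 904]) {
  cube([499, 246, 22]);
  translate([0, 0, 22]) cube([499, 22, 348]);
  translate([0, 224, 22]) cube([499, 22, 348]);
  translate([0, 22, 22]) cube([22, 202, 348]);
  translate([477, 22, 22]) cube([22, 202, 348]);
}
translate([418, 366, 1274]) {
  cube([483, 244, 12]);
  translate([0, 0, 12]) cube([483, 12, 142]);
  translate([0, 232, 12]) cube([483, 12, 142]);
  translate([0, 12, 12]) cube([12, 220, 142]);
  translate([471, 12, 12]) cube([12, 220, 142]);
}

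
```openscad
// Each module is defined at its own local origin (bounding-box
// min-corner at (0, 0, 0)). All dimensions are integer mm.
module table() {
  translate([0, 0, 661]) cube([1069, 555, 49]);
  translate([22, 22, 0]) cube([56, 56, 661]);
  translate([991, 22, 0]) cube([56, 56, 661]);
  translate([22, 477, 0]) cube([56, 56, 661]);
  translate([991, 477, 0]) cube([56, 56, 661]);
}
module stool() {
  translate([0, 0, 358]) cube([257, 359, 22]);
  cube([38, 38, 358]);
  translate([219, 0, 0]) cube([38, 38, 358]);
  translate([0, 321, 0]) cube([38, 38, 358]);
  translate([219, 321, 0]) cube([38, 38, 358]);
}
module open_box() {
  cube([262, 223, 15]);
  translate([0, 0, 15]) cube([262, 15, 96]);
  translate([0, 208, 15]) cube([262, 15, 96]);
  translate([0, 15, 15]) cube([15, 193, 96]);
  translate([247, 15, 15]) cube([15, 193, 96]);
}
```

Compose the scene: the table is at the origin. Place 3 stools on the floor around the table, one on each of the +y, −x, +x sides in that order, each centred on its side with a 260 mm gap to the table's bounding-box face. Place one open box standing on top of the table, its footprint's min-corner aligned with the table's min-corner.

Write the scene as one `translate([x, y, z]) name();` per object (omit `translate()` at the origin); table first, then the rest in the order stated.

table();
translate([406, 815, 0]) stool();
translate([-517, 98, 0]) stool();
translate([1329, 98, 0]) stool();
translate([0, 0, 710]) open_box();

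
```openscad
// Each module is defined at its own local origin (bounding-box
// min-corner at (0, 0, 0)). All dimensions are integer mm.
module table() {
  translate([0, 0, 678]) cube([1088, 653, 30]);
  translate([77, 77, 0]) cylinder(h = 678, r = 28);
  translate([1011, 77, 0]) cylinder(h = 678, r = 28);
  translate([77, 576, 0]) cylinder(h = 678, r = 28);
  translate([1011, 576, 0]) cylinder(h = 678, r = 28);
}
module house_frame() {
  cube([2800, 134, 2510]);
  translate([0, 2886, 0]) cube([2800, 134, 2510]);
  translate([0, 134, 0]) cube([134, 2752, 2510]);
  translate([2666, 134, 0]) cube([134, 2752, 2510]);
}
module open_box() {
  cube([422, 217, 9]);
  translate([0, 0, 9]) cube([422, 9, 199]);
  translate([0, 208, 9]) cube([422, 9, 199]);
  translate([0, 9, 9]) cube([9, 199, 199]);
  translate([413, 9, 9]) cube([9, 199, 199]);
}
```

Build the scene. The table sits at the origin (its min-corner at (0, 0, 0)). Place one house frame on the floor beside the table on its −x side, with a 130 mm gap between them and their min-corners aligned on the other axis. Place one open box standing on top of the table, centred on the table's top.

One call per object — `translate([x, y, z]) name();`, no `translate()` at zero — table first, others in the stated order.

table();
translate([-2930, 0, 0]) house_frame();
translate([333, 218, 708]) open_box();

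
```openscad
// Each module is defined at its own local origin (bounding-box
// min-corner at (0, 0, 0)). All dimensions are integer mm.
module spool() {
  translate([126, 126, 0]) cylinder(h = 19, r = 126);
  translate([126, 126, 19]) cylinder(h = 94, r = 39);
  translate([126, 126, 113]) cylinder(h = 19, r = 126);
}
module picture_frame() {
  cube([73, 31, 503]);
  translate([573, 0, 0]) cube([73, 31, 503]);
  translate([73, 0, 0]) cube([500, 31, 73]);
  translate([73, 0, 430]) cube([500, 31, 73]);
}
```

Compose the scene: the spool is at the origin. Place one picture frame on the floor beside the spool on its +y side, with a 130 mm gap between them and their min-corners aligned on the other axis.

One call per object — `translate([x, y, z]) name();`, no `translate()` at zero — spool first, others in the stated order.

spool();
translate([0, 382, 0]) picture_frame();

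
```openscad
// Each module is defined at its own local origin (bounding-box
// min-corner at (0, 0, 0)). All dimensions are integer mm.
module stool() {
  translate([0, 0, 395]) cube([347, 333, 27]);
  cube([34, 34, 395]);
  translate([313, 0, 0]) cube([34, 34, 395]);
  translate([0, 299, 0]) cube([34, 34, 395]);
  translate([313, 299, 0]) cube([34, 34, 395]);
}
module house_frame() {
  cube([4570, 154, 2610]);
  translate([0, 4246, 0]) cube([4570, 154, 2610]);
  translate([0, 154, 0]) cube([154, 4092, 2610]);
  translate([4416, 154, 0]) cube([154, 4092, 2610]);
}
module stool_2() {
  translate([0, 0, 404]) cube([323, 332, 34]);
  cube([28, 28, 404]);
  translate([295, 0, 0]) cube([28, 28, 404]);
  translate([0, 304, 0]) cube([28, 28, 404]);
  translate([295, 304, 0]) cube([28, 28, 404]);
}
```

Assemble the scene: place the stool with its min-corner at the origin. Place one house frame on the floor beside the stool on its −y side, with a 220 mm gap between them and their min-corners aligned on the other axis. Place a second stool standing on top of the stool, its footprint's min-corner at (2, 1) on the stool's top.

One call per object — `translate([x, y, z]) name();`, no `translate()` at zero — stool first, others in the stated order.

stool();
translate([0, -4620, 0]) house_frame();
translate([2, 1, 422]) stool_2();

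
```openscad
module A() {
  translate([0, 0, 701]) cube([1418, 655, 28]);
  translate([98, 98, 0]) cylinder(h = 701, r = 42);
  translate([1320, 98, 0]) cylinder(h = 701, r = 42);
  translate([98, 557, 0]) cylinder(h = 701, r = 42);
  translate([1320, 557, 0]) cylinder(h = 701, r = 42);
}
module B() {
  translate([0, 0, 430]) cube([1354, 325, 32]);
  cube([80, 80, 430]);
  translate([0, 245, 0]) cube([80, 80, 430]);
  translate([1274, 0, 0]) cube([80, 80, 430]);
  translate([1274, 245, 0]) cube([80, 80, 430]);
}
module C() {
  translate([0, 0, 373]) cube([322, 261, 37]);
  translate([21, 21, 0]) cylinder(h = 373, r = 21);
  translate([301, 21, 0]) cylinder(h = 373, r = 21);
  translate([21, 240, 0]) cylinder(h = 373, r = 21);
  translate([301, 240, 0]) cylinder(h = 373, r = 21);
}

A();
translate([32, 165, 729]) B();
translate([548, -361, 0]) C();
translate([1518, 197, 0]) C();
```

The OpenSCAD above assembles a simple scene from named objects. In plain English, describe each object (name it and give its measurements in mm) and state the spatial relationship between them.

A is a table with a 1418×655 mm rectangular top, 28 mm thick, top surface at z = 729 mm, supported by four round legs of 84 mm diameter, each leg's bounding box inset 56 mm from the nearest pair of top edges, running from the floor.

B is a bench: a 1354×325 mm seat slab, 32 mm thick, top at z = 462 mm, on four 80×80 mm square legs flush with the seat corners and standing on z = 0.

C is a four-legged stool. The seat is a 322×261×37 mm slab whose top surface is at z = 410 mm; four round legs, each 42 mm in diameter, run from the floor (z = 0) to the underside of the seat, each leg's axis is inset half a diameter from the nearest pair of seat edges (so the leg's bounding box is flush with the corner).

The bench is on top of the table, centred. Two stools sit around the table at the −y, +x sides.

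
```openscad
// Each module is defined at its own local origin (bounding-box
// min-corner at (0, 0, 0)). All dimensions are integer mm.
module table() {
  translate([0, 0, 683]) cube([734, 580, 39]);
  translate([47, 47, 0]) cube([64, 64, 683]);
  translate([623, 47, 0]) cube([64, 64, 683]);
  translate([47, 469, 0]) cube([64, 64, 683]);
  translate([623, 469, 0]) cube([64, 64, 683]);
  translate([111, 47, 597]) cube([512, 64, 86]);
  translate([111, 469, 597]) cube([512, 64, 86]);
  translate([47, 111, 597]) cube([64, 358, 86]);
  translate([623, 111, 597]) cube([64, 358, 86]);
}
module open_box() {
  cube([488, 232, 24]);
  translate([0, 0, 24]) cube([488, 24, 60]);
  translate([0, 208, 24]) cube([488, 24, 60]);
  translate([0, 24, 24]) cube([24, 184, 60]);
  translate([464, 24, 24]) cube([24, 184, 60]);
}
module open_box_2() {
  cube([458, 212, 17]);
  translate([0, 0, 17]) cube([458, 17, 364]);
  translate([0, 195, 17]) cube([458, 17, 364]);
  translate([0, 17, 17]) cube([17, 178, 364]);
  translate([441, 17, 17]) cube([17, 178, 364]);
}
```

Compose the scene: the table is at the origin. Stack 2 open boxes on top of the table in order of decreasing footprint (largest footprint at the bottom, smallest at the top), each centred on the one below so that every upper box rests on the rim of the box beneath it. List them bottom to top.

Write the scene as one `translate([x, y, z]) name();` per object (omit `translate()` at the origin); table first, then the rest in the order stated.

table();
translate([123, 174, 722]) open_box();
translate([138, 184, 806]) open_box_2();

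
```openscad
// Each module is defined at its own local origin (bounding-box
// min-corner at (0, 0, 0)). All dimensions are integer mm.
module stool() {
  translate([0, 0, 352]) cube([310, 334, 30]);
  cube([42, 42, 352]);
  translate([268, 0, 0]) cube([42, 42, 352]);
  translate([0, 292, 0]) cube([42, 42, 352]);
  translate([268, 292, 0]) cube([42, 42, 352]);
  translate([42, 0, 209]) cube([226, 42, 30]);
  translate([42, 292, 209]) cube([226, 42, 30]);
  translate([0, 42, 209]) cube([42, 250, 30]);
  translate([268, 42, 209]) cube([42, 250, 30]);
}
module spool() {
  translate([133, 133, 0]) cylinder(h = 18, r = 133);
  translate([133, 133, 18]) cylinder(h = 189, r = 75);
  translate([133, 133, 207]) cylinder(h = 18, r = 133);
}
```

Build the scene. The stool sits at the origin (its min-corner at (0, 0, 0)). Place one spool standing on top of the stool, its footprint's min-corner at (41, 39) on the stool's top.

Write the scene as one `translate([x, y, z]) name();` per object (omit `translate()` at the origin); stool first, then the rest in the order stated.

stool();
translate([41, 39, 382]) spool();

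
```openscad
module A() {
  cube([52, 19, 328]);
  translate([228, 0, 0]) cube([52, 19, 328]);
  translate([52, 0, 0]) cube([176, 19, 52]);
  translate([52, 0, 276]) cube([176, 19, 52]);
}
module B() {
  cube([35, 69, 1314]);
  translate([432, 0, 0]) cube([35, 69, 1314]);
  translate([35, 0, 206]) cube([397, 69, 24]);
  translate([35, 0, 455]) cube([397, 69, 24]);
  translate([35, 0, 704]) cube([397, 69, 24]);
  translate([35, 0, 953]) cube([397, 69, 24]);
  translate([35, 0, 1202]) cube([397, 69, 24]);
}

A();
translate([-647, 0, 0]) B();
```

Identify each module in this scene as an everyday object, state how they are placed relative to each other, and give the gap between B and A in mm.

A is a picture frame. B is a ladder. The ladder is on the floor beside the picture frame on its −x side. The gap between the ladder and the picture frame is 180 mm.

The ladder's nearest face is 180 mm from the picture frame's −x face.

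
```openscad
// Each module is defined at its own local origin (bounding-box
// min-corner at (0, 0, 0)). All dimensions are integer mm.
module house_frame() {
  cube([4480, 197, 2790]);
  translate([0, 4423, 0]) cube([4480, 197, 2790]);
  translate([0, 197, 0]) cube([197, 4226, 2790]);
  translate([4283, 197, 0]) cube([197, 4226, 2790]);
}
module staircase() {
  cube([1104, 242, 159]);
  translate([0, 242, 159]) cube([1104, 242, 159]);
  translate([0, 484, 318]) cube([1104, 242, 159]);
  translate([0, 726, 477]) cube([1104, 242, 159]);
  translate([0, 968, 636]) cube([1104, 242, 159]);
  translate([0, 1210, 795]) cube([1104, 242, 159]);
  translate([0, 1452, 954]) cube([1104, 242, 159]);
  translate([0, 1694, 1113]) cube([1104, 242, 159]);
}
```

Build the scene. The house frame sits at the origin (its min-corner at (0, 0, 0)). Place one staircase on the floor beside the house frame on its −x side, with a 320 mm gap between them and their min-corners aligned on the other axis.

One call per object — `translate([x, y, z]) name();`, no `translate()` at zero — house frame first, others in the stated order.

house_frame();
translate([-1424, 0, 0]) staircase();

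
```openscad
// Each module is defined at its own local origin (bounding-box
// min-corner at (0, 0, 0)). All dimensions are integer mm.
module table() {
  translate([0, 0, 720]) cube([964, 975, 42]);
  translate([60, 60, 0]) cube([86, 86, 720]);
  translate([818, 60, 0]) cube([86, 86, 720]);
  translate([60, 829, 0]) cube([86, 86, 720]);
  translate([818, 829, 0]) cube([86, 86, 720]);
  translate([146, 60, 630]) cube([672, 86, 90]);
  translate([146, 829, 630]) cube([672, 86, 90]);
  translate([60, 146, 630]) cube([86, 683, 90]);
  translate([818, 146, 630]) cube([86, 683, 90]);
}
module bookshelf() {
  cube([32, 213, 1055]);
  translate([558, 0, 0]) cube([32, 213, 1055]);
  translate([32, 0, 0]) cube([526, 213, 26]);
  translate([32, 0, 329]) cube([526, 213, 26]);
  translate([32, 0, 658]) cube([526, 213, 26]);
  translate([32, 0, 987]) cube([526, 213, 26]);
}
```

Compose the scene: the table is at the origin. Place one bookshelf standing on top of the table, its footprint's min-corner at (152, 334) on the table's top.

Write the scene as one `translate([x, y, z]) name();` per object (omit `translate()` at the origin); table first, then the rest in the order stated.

table();
translate([152, 334, 762]) bookshelf();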